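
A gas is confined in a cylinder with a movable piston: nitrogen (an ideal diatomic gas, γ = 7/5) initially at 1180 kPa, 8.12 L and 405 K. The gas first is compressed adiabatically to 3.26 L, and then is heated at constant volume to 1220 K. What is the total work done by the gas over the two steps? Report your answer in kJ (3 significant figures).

Step 1 (adiabatic): W = (P₁V₁ − P₂V₂)/(γ−1) = (9582 − 13803)/0.4 = -10553 J.
Step 2 (isochoric): W = 0 (constant volume).
W_total = -10553 + 0 = -10553 J.

W_total ≈ -10.6 kJ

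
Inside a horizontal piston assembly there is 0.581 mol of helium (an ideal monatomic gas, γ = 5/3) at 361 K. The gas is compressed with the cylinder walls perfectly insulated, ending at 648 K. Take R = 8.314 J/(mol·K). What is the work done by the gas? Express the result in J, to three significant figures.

Adiabatic ⇒ Q = 0, so W_by = −ΔU = nCᵥ(T₁ − T₂).
Cᵥ = 3R/2 = 12.47 J/(mol·K).
W = (0.581)(12.47)(361 − 648) = -2080 J.

W ≈ -2080 J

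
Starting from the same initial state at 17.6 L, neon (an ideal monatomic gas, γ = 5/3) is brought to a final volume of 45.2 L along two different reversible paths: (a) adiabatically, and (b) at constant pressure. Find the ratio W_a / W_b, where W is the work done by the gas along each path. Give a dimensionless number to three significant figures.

Path (a) adiabatic: W = P₁V₁(1 − (V₁/V₂)^(γ−1))/(γ−1) → W_a/(P₁V₁) = 0.7002.
Path (b) isobaric: W = P₁(V₂ − V₁) → W_b/(P₁V₁) = 1.568.
W_a / W_b = 0.7002 / 1.568 = 0.4465.

W_a / W_b ≈ 0.446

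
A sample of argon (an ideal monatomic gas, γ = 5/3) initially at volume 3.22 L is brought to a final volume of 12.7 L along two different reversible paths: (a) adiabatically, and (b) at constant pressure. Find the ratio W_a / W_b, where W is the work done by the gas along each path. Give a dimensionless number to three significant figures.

Path (a) adiabatic: W = P₁V₁(1 − (V₁/V₂)^(γ−1))/(γ−1) → W_a/(P₁V₁) = 0.8991.
Path (b) isobaric: W = P₁(V₂ − V₁) → W_b/(P₁V₁) = 2.944.
W_a / W_b = 0.8991 / 2.944 = 0.3054.

W_a / W_b ≈ 0.305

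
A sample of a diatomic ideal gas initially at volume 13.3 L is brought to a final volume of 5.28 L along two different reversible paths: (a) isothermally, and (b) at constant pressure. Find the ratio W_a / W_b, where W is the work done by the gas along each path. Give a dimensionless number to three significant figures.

W_a / W_b ≈ 1.53

Path (a) isothermal: W = P₁V₁ ln(V₂/V₁) → W_a/(P₁V₁) = -0.9238.
Path (b) isobaric: W = P₁(V₂ − V₁) → W_b/(P₁V₁) = -0.603.
W_a / W_b = -0.9238 / -0.603 = 1.532.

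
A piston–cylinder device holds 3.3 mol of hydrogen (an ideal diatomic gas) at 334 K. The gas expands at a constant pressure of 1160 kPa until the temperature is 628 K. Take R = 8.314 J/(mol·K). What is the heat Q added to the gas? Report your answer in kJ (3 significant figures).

Q ≈ 28.2 kJ

Isobaric: W = nRΔT = (3.3)(8.314)(294) = 8066 J.
ΔU = nCᵥΔT with Cᵥ = 5R/2: ΔU = (3.3)(20.79)(294) = 20166 J.
Q = ΔU + W = 20166 + 8066 = 28232 J.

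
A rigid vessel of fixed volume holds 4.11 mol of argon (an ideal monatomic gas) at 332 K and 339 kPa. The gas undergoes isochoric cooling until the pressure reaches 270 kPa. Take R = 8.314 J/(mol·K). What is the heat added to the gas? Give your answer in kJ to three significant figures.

Constant volume ⇒ W = 0, so Q = ΔU = nCᵥΔT with Cᵥ = 3R/2 = 12.47 J/(mol·K).
At constant V, T₂/T₁ = P₂/P₁ ⇒ ΔT = T₁(P₂/P₁ − 1) = 332·(270/339 − 1) = -67.58 K.
ΔU = (4.11)(12.47)(-67.58) = -3464 J.

Q ≈ -3.46 kJ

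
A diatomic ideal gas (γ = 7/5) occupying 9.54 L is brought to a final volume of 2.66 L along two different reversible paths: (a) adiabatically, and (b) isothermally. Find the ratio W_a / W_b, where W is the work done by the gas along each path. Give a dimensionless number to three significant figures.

Path (a) adiabatic: W = P₁V₁(1 − (V₁/V₂)^(γ−1))/(γ−1) → W_a/(P₁V₁) = -1.667.
Path (b) isothermal: W = P₁V₁ ln(V₂/V₁) → W_b/(P₁V₁) = -1.277.
W_a / W_b = -1.667 / -1.277 = 1.305.

W_a / W_b ≈ 1.31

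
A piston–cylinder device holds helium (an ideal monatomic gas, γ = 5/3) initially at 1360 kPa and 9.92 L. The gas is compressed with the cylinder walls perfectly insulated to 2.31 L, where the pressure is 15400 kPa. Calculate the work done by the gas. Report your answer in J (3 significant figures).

W ≈ -33100 J

Adiabatic: W = (P₁V₁ − P₂V₂)/(γ − 1) with γ = 5/3.
P₁V₁ = 13491 J, P₂V₂ = 35574 J.
W = (13491 − 35574) / 0.6667 = -33124 J.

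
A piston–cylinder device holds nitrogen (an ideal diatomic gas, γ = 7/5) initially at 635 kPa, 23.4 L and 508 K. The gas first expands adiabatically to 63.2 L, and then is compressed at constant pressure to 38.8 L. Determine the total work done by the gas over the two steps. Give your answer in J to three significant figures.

Step 1 (adiabatic): W = (P₁V₁ − P₂V₂)/(γ−1) = (14859 − 9986)/0.4 = 12183 J.
After step 1: P = 158 kPa, V = 63.2 L, T = 341.4 K.
Step 2 (isobaric): W = PΔV = (158 kPa)(38.8 − 63.2 L) = -3855 J.
W_total = 12183 − 3855 = 8327 J.

W_total ≈ 8330 J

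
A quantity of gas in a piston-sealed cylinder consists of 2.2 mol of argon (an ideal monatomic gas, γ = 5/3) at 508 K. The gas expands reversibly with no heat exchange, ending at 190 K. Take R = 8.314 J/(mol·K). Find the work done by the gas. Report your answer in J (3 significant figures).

W ≈ 8720 J

Adiabatic ⇒ Q = 0, so W_by = −ΔU = nCᵥ(T₁ − T₂).
Cᵥ = 3R/2 = 12.47 J/(mol·K).
W = (2.2)(12.47)(508 − 190) = 8725 J.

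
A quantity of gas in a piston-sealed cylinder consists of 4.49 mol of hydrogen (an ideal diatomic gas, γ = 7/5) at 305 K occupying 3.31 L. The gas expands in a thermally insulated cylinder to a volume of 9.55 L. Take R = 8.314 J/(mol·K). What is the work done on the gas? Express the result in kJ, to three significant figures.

Adiabatic: TV^(γ−1) = const with γ = 7/5.
T₂ = T₁ (V₁/V₂)^(γ−1) = 305 × (3.31/9.55)^0.4 = 305 × 0.6545 = 199.6 K.
W_by = nCᵥ(T₁ − T₂) = (4.49)(20.79)(305 − 199.6) = 9833 J.
Work on gas = −W_by = -9833 J.

W ≈ -9.83 kJ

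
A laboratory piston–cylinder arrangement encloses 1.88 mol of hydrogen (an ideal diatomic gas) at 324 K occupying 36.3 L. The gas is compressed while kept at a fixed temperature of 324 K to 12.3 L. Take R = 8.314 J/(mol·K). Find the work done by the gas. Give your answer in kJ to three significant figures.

Isothermal: W = nRT ln(V₂/V₁).
W = (1.88)(8.314)(324) × ln(12.3/36.3)
  = 5064 × -1.082
W_by_gas = -5481 J.

W ≈ -5.48 kJ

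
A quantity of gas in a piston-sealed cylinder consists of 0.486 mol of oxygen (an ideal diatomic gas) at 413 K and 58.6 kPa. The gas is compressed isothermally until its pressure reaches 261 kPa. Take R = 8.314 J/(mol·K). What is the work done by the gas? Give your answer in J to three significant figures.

Isothermal process: W = nRT ln(V₂/V₁) = nRT ln(P₁/P₂).
W = (0.486)(8.314)(413) × ln(58.6/261)
  = 1669 × ln(0.2245) = 1669 × -1.494
W_by_gas = -2493 J.

W ≈ -2490 J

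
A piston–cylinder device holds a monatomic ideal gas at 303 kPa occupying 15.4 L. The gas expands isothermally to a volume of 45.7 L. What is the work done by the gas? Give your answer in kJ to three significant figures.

Isothermal: W = nRT ln(V₂/V₁) = P₁V₁ ln(V₂/V₁).
P₁V₁ = (303 kPa)(15.4 L) = 4666 J.
W = 4666 × ln(45.7/15.4) = 4666 × 1.088
W_by_gas = 5076 J.

W ≈ 5.08 kJ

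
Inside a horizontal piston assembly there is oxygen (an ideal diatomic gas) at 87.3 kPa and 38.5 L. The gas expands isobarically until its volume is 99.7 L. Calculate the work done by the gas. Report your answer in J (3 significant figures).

W ≈ 5340 J

Isobaric: W = P ΔV.
W = (87.3 kPa)(99.7 − 38.5 L) = (87.3)(61.2) = 5343 J.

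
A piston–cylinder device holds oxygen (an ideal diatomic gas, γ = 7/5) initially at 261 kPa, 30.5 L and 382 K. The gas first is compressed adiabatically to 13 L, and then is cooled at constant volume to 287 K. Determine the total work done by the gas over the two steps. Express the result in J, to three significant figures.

Step 1 (adiabatic): W = (P₁V₁ − P₂V₂)/(γ−1) = (7960 − 11197)/0.4 = -8090 J.
Step 2 (isochoric): W = 0 (constant volume).
W_total = -8090 + 0 = -8090 J.

W_total ≈ -8090 J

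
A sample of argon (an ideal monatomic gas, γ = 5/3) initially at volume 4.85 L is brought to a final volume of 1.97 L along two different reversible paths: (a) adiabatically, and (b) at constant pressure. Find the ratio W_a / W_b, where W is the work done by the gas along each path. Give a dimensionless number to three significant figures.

W_a / W_b ≈ 2.08

Path (a) adiabatic: W = P₁V₁(1 − (V₁/V₂)^(γ−1))/(γ−1) → W_a/(P₁V₁) = -1.235.
Path (b) isobaric: W = P₁(V₂ − V₁) → W_b/(P₁V₁) = -0.5938.
W_a / W_b = -1.235 / -0.5938 = 2.08.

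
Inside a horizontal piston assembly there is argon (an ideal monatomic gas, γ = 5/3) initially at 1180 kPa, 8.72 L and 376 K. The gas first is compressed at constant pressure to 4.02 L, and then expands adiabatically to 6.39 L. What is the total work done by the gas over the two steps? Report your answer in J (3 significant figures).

Step 1 (isobaric): W = PΔV = (1180 kPa)(4.02 − 8.72 L) = -5546 J.
After step 1: P = 1180 kPa, V = 4.02 L, T = 173.3 K.
Step 2 (adiabatic): W = (P₁V₁ − P₂V₂)/(γ−1) = (4744 − 3483)/0.667 = 1891 J.
W_total = -5546 + 1891 = -3655 J.

W_total ≈ -3650 J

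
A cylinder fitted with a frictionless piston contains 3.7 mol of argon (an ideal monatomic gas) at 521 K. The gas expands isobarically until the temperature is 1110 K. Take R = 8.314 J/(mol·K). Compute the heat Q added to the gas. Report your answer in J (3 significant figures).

Q ≈ 45300 J

Isobaric: W = nRΔT = (3.7)(8.314)(589) = 18119 J.
ΔU = nCᵥΔT with Cᵥ = 3R/2: ΔU = (3.7)(12.47)(589) = 27178 J.
Q = ΔU + W = 27178 + 18119 = 45297 J.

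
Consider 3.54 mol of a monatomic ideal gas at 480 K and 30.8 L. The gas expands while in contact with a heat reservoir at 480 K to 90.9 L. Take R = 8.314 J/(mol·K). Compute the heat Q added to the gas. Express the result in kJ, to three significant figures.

Isothermal ⇒ ΔU = 0, so Q = W = nRT ln(V₂/V₁).
Q = (3.54)(8.314)(480) ln(90.9/30.8) = 14127 × 1.082 = 15289 J.

Q ≈ 15.3 kJ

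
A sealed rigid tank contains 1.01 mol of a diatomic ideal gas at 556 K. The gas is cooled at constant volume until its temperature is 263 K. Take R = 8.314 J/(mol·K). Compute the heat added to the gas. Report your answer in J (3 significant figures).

Q ≈ -6150 J

Constant volume ⇒ W = 0, so Q = ΔU = nCᵥΔT with Cᵥ = 5R/2 = 20.79 J/(mol·K).
ΔU = (1.01)(20.79)(263 − 556) = -6151 J.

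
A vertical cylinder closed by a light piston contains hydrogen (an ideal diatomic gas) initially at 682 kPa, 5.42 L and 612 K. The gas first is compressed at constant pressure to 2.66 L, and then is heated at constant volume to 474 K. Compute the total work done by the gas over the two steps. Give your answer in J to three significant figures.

W_total ≈ -1880 J

Step 1 (isobaric): W = PΔV = (682 kPa)(2.66 − 5.42 L) = -1882 J.
Step 2 (isochoric): W = 0 (constant volume).
W_total = -1882 + 0 = -1882 J.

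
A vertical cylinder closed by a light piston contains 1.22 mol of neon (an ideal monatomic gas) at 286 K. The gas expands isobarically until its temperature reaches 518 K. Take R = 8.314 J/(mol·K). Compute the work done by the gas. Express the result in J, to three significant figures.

W ≈ 2350 J

Isobaric: W = P ΔV = nR ΔT.
W = (1.22)(8.314)(518 − 286) = 2353 J.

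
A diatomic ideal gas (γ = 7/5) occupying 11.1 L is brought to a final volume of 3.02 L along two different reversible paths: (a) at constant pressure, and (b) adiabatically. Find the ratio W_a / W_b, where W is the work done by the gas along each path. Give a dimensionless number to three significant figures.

Path (a) isobaric: W = P₁(V₂ − V₁) → W_a/(P₁V₁) = -0.7279.
Path (b) adiabatic: W = P₁V₁(1 − (V₁/V₂)^(γ−1))/(γ−1) → W_b/(P₁V₁) = -1.708.
W_a / W_b = -0.7279 / -1.708 = 0.4262.

W_a / W_b ≈ 0.426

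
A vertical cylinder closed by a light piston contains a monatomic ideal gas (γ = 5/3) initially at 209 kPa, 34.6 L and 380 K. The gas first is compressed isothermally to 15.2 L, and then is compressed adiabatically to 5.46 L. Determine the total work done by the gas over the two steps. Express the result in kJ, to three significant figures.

Step 1 (isothermal): W = P₁V₁ ln(V₂/V₁) = (7231) ln(15.2/34.6) = -5948 J.
After step 1: P = 475.8 kPa, V = 15.2 L, T = 380 K.
Step 2 (adiabatic): W = (P₁V₁ − P₂V₂)/(γ−1) = (7231 − 14311)/0.667 = -10619 J.
W_total = -5948 − 10619 = -16567 J.

W_total ≈ -16.6 kJ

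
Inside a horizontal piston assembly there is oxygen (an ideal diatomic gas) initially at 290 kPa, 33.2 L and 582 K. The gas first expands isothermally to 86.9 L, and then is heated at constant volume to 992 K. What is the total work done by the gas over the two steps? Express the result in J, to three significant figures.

W_total ≈ 9260 J

Step 1 (isothermal): W = P₁V₁ ln(V₂/V₁) = (9628) ln(86.9/33.2) = 9264 J.
Step 2 (isochoric): W = 0 (constant volume).
W_total = 9264 + 0 = 9264 J.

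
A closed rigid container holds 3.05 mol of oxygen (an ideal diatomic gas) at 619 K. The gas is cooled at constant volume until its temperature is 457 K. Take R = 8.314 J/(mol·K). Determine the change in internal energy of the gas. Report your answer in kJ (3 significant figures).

Constant volume ⇒ W = 0, so Q = ΔU = nCᵥΔT with Cᵥ = 5R/2 = 20.79 J/(mol·K).
ΔU = (3.05)(20.79)(457 − 619) = -10270 J.

ΔU ≈ -10.3 kJ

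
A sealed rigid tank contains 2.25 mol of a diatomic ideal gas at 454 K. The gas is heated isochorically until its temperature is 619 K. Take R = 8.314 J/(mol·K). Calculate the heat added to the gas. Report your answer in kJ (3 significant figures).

Constant volume ⇒ W = 0, so Q = ΔU = nCᵥΔT with Cᵥ = 5R/2 = 20.79 J/(mol·K).
ΔU = (2.25)(20.79)(619 − 454) = 7716 J.

Q ≈ 7.72 kJ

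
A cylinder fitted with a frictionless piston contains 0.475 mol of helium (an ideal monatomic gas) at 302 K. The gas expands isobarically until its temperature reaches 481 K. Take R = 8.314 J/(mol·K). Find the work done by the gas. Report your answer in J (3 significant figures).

W ≈ 707 J

Isobaric: W = P ΔV = nR ΔT.
W = (0.475)(8.314)(481 − 302) = 706.9 J.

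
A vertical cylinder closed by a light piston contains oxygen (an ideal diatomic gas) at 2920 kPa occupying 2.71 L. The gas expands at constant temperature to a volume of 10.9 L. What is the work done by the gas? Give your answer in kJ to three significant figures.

W ≈ 11.0 kJ

Isothermal: W = nRT ln(V₂/V₁) = P₁V₁ ln(V₂/V₁).
P₁V₁ = (2920 kPa)(2.71 L) = 7913 J.
W = 7913 × ln(10.9/2.71) = 7913 × 1.392
W_by_gas = 11014 J.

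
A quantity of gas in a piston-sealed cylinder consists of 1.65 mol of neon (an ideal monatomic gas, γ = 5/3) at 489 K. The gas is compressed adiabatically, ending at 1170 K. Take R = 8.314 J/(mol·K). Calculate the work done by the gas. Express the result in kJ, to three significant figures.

Adiabatic ⇒ Q = 0, so W_by = −ΔU = nCᵥ(T₁ − T₂).
Cᵥ = 3R/2 = 12.47 J/(mol·K).
W = (1.65)(12.47)(489 − 1170) = -14013 J.

W ≈ -14.0 kJ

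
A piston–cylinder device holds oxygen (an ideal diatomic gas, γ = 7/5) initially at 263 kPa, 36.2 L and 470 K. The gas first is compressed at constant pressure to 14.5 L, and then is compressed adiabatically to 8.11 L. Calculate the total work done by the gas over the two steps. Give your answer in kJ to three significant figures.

Step 1 (isobaric): W = PΔV = (263 kPa)(14.5 − 36.2 L) = -5707 J.
After step 1: P = 263 kPa, V = 14.5 L, T = 188.3 K.
Step 2 (adiabatic): W = (P₁V₁ − P₂V₂)/(γ−1) = (3814 − 4811)/0.4 = -2495 J.
W_total = -5707 − 2495 = -8202 J.

W_total ≈ -8.20 kJ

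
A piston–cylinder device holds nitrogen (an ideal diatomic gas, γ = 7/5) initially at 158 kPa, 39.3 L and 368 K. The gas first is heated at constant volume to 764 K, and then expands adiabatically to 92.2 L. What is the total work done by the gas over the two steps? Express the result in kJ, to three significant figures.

Step 1 (isochoric): W = 0 (constant volume).
After step 1: P = 328 kPa (V unchanged).
Step 2 (adiabatic): W = (P₁V₁ − P₂V₂)/(γ−1) = (12891 − 9166)/0.4 = 9314 J.
W_total = 0 + 9314 = 9314 J.

W_total ≈ 9.31 kJ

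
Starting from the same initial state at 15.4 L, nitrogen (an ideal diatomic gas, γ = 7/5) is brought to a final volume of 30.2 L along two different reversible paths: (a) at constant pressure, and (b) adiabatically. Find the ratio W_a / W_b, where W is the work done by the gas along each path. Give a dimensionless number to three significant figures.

W_a / W_b ≈ 1.63

Path (a) isobaric: W = P₁(V₂ − V₁) → W_a/(P₁V₁) = 0.961.
Path (b) adiabatic: W = P₁V₁(1 − (V₁/V₂)^(γ−1))/(γ−1) → W_b/(P₁V₁) = 0.5904.
W_a / W_b = 0.961 / 0.5904 = 1.628.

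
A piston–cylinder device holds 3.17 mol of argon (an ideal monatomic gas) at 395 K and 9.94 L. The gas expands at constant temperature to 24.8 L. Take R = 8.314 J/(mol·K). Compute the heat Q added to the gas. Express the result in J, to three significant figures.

Q ≈ 9520 J

Isothermal ⇒ ΔU = 0, so Q = W = nRT ln(V₂/V₁).
Q = (3.17)(8.314)(395) ln(24.8/9.94) = 10410 × 0.9143 = 9518 J.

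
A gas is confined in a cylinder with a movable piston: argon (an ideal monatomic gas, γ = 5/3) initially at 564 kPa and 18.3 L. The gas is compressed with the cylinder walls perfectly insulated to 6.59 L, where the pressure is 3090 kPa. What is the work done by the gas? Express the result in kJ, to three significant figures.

W ≈ -15.1 kJ

Adiabatic: W = (P₁V₁ − P₂V₂)/(γ − 1) with γ = 5/3.
P₁V₁ = 10321 J, P₂V₂ = 20363 J.
W = (10321 − 20363) / 0.6667 = -15063 J.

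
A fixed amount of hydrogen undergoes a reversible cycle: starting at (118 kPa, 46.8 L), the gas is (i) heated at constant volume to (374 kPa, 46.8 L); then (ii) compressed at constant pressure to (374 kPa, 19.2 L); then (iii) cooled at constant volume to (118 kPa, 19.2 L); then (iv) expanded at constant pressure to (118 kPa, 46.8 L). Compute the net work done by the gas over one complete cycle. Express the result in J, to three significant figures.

W_net ≈ -7070 J

Constant-volume legs do no work.
W(ii) = (374)(19.2 − 46.8) = -10322 J; W(iv) = (118)(46.8 − 19.2) = 3257 J.
W_net = -10322 + 3257 = -7066 J (the counter-clockwise enclosed area).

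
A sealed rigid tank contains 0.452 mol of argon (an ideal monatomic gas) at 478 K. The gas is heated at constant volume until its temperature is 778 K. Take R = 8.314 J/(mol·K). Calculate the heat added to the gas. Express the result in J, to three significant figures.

Constant volume ⇒ W = 0, so Q = ΔU = nCᵥΔT with Cᵥ = 3R/2 = 12.47 J/(mol·K).
ΔU = (0.452)(12.47)(778 − 478) = 1691 J.

Q ≈ 1690 J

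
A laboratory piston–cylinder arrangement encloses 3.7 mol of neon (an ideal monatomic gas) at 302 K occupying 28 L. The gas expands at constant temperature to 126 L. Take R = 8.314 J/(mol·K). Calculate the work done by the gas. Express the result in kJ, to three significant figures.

W ≈ 14.0 kJ

Isothermal: W = nRT ln(V₂/V₁).
W = (3.7)(8.314)(302) × ln(126/28)
  = 9290 × 1.504
W_by_gas = 13973 J.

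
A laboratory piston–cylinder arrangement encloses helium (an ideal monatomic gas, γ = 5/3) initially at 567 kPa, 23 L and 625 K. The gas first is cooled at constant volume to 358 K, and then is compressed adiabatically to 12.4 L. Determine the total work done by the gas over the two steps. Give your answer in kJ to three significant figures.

Step 1 (isochoric): W = 0 (constant volume).
After step 1: P = 324.8 kPa (V unchanged).
Step 2 (adiabatic): W = (P₁V₁ − P₂V₂)/(γ−1) = (7470 − 11277)/0.667 = -5710 J.
W_total = 0 − 5710 = -5710 J.

W_total ≈ -5.71 kJ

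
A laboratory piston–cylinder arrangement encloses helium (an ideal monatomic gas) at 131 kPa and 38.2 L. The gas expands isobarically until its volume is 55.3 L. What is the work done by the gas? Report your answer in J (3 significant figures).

Isobaric: W = P ΔV.
W = (131 kPa)(55.3 − 38.2 L) = (131)(17.1) = 2240 J.

W ≈ 2240 J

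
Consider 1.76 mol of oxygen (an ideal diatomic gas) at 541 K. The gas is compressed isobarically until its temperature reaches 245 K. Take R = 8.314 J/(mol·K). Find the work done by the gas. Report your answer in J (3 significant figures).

Isobaric: W = P ΔV = nR ΔT.
W = (1.76)(8.314)(245 − 541) = -4331 J.

W ≈ -4330 J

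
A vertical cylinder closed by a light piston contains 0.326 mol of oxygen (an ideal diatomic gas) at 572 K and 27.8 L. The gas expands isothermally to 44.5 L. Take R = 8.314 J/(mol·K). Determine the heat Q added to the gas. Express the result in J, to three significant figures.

Q ≈ 729 J

Isothermal ⇒ ΔU = 0, so Q = W = nRT ln(V₂/V₁).
Q = (0.326)(8.314)(572) ln(44.5/27.8) = 1550 × 0.4705 = 729.4 J.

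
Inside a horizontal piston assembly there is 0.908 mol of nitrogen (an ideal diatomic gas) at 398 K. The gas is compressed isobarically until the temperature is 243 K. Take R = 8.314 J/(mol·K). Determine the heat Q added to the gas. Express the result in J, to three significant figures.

Isobaric: W = nRΔT = (0.908)(8.314)(-155) = -1170 J.
ΔU = nCᵥΔT with Cᵥ = 5R/2: ΔU = (0.908)(20.79)(-155) = -2925 J.
Q = ΔU + W = -2925 − 1170 = -4095 J.

Q ≈ -4100 J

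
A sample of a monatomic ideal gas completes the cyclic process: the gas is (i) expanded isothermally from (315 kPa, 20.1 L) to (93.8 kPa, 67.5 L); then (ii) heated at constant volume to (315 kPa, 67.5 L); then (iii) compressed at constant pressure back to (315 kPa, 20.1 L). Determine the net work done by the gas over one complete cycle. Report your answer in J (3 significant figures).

W_net ≈ -7260 J

Leg (i): W = PᵢVᵢ ln(V_f/Vᵢ) = (6332) ln(67.5/20.1) = 7670 J.
Leg (ii): W = 0.
Leg (iii): W = PΔV = (315)(20.1 − 67.5) = -14931 J.
W_net = 7670 − 14931 = -7261 J.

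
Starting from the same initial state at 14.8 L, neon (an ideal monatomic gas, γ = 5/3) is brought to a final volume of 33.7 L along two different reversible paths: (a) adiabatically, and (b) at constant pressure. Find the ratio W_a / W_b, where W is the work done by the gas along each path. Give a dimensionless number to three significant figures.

Path (a) adiabatic: W = P₁V₁(1 − (V₁/V₂)^(γ−1))/(γ−1) → W_a/(P₁V₁) = 0.6333.
Path (b) isobaric: W = P₁(V₂ − V₁) → W_b/(P₁V₁) = 1.277.
W_a / W_b = 0.6333 / 1.277 = 0.496.

W_a / W_b ≈ 0.496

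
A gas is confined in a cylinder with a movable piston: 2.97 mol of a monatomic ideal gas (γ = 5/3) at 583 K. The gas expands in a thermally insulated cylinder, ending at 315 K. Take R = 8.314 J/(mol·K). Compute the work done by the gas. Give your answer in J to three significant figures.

Adiabatic ⇒ Q = 0, so W_by = −ΔU = nCᵥ(T₁ − T₂).
Cᵥ = 3R/2 = 12.47 J/(mol·K).
W = (2.97)(12.47)(583 − 315) = 9926 J.

W ≈ 9930 J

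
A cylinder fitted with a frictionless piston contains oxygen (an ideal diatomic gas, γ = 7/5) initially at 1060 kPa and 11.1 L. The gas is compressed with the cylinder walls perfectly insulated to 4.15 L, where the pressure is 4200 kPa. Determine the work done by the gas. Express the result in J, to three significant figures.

Adiabatic: W = (P₁V₁ − P₂V₂)/(γ − 1) with γ = 7/5.
P₁V₁ = 11766 J, P₂V₂ = 17430 J.
W = (11766 − 17430) / 0.4 = -14160 J.

W ≈ -14200 J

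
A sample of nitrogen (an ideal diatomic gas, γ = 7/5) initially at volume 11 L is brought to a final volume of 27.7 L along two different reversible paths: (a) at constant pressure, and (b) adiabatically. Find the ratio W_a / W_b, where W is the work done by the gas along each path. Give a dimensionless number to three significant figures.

Path (a) isobaric: W = P₁(V₂ − V₁) → W_a/(P₁V₁) = 1.518.
Path (b) adiabatic: W = P₁V₁(1 − (V₁/V₂)^(γ−1))/(γ−1) → W_b/(P₁V₁) = 0.7722.
W_a / W_b = 1.518 / 0.7722 = 1.966.

W_a / W_b ≈ 1.97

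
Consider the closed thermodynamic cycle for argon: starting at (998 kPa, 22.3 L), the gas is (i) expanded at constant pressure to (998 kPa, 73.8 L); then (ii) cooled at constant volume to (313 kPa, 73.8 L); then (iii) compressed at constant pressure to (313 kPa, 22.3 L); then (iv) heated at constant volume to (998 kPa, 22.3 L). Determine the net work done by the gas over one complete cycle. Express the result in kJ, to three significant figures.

Constant-volume legs do no work.
W(i) = (998)(73.8 − 22.3) = 51397 J; W(iii) = (313)(22.3 − 73.8) = -16120 J.
W_net = 51397 − 16120 = 35278 J (the clockwise enclosed area).

W_net ≈ 35.3 kJ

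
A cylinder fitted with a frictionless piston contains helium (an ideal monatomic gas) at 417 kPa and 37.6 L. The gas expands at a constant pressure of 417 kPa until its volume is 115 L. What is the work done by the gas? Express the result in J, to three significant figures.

W ≈ 32300 J

Isobaric: W = P ΔV.
W = (417 kPa)(115 − 37.6 L) = (417)(77.4) = 32276 J.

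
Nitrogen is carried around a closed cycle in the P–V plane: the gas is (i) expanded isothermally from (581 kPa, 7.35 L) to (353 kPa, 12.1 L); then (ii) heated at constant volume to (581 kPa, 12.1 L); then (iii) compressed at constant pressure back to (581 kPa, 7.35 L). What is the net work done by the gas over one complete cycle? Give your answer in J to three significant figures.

Leg (i): W = PᵢVᵢ ln(V_f/Vᵢ) = (4270) ln(12.1/7.35) = 2129 J.
Leg (ii): W = 0.
Leg (iii): W = PΔV = (581)(7.35 − 12.1) = -2760 J.
W_net = 2129 − 2760 = -631 J.

W_net ≈ -631 J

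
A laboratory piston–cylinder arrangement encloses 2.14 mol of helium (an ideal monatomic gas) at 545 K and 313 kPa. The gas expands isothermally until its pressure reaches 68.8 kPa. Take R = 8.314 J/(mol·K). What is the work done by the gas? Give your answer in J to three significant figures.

W ≈ 14700 J

Isothermal process: W = nRT ln(V₂/V₁) = nRT ln(P₁/P₂).
W = (2.14)(8.314)(545) × ln(313/68.8)
  = 9697 × ln(4.549) = 9697 × 1.515
W_by_gas = 14690 J.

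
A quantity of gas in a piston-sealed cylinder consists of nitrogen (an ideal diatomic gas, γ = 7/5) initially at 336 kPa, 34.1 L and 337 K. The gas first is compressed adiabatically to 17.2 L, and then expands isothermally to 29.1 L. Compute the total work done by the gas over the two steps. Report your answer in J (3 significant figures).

Step 1 (adiabatic): W = (P₁V₁ − P₂V₂)/(γ−1) = (11458 − 15066)/0.4 = -9020 J.
After step 1: P = 875.9 kPa, V = 17.2 L, T = 443.1 K.
Step 2 (isothermal): W = P₁V₁ ln(V₂/V₁) = (15066) ln(29.1/17.2) = 7922 J.
W_total = -9020 + 7922 = -1098 J.

W_total ≈ -1100 J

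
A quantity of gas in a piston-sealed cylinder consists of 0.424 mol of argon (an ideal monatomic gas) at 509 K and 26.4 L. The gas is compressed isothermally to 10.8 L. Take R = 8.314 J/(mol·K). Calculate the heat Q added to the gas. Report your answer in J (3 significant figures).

Isothermal ⇒ ΔU = 0, so Q = W = nRT ln(V₂/V₁).
Q = (0.424)(8.314)(509) ln(10.8/26.4) = 1794 × -0.8938 = -1604 J.

Q ≈ -1600 J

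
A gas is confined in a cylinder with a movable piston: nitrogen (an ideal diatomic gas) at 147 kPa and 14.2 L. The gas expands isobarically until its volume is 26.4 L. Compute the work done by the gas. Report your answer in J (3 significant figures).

W ≈ 1790 J

Isobaric: W = P ΔV.
W = (147 kPa)(26.4 − 14.2 L) = (147)(12.2) = 1793 J.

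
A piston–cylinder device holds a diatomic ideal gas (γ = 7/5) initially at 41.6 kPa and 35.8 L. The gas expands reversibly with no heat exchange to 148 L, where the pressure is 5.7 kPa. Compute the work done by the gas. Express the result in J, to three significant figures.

Adiabatic: W = (P₁V₁ − P₂V₂)/(γ − 1) with γ = 7/5.
P₁V₁ = 1489 J, P₂V₂ = 843.6 J.
W = (1489 − 843.6) / 0.4 = 1614 J.

W ≈ 1610 J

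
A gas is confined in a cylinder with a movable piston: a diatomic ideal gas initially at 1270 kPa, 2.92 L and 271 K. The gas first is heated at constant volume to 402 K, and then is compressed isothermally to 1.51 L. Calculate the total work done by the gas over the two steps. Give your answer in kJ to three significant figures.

W_total ≈ -3.63 kJ

Step 1 (isochoric): W = 0 (constant volume).
After step 1: P = 1884 kPa (V unchanged).
Step 2 (isothermal): W = P₁V₁ ln(V₂/V₁) = (5501) ln(1.51/2.92) = -3628 J.
W_total = 0 − 3628 = -3628 J.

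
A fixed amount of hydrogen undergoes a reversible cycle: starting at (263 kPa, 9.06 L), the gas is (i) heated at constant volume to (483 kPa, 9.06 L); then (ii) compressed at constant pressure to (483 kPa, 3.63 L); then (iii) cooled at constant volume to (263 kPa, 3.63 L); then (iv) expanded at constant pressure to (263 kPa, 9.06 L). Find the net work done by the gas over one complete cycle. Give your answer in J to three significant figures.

W_net ≈ -1190 J

Constant-volume legs do no work.
W(ii) = (483)(3.63 − 9.06) = -2623 J; W(iv) = (263)(9.06 − 3.63) = 1428 J.
W_net = -2623 + 1428 = -1195 J (the counter-clockwise enclosed area).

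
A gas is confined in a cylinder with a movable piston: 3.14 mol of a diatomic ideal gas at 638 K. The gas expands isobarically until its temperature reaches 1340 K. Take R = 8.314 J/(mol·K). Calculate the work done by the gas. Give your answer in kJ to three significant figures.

W ≈ 18.3 kJ

Isobaric: W = P ΔV = nR ΔT.
W = (3.14)(8.314)(1340 − 638) = 18326 J.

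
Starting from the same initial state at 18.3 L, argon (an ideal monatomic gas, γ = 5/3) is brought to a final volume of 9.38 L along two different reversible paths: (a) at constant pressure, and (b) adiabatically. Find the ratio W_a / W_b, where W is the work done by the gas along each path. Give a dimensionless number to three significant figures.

W_a / W_b ≈ 0.579

Path (a) isobaric: W = P₁(V₂ − V₁) → W_a/(P₁V₁) = -0.4874.
Path (b) adiabatic: W = P₁V₁(1 − (V₁/V₂)^(γ−1))/(γ−1) → W_b/(P₁V₁) = -0.842.
W_a / W_b = -0.4874 / -0.842 = 0.5789.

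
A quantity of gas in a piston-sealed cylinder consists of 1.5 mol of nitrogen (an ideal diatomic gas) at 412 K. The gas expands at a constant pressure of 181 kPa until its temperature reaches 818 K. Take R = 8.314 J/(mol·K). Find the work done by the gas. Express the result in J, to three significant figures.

Isobaric: W = P ΔV = nR ΔT.
W = (1.5)(8.314)(818 − 412) = 5063 J.

W ≈ 5060 J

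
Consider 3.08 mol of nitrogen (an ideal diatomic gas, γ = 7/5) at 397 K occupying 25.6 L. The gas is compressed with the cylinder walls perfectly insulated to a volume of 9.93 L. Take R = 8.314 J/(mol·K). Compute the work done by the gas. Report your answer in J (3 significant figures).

W ≈ -11700 J

Adiabatic: TV^(γ−1) = const with γ = 7/5.
T₂ = T₁ (V₁/V₂)^(γ−1) = 397 × (25.6/9.93)^0.4 = 397 × 1.461 = 579.8 K.
W_by = nCᵥ(T₁ − T₂) = (3.08)(20.79)(397 − 579.8) = -11705 J.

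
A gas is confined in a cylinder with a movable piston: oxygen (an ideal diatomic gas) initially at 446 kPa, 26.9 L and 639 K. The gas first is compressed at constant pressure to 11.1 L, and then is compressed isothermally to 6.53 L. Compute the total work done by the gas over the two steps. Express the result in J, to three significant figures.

W_total ≈ -9670 J

Step 1 (isobaric): W = PΔV = (446 kPa)(11.1 − 26.9 L) = -7047 J.
After step 1: P = 446 kPa, V = 11.1 L, T = 263.7 K.
Step 2 (isothermal): W = P₁V₁ ln(V₂/V₁) = (4951) ln(6.53/11.1) = -2626 J.
W_total = -7047 − 2626 = -9673 J.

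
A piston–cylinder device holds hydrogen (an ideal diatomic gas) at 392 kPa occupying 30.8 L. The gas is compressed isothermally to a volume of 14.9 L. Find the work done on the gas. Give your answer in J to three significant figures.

Isothermal: W = nRT ln(V₂/V₁) = P₁V₁ ln(V₂/V₁).
P₁V₁ = (392 kPa)(30.8 L) = 12074 J.
W = 12074 × ln(14.9/30.8) = 12074 × -0.7262
W_by_gas = -8767 J; work on gas = −W_by = 8767 J.

W ≈ 8770 J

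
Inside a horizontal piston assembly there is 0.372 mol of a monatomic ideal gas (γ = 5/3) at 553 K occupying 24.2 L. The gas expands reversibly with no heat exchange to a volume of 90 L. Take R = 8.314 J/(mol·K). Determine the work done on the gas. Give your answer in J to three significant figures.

Adiabatic: TV^(γ−1) = const with γ = 5/3.
T₂ = T₁ (V₁/V₂)^(γ−1) = 553 × (24.2/90)^0.667 = 553 × 0.4166 = 230.4 K.
W_by = nCᵥ(T₁ − T₂) = (0.372)(12.47)(553 − 230.4) = 1497 J.
Work on gas = −W_by = -1497 J.

W ≈ -1500 J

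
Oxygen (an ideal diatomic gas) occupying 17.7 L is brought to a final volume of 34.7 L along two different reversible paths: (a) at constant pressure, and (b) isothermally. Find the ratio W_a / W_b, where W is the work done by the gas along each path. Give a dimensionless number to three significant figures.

Path (a) isobaric: W = P₁(V₂ − V₁) → W_a/(P₁V₁) = 0.9605.
Path (b) isothermal: W = P₁V₁ ln(V₂/V₁) → W_b/(P₁V₁) = 0.6732.
W_a / W_b = 0.9605 / 0.6732 = 1.427.

W_a / W_b ≈ 1.43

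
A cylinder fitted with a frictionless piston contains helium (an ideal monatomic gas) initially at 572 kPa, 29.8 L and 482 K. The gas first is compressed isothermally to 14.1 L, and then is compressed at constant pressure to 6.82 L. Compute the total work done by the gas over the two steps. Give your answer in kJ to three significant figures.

W_total ≈ -21.6 kJ

Step 1 (isothermal): W = P₁V₁ ln(V₂/V₁) = (17046) ln(14.1/29.8) = -12756 J.
After step 1: P = 1209 kPa, V = 14.1 L, T = 482 K.
Step 2 (isobaric): W = PΔV = (1209 kPa)(6.82 − 14.1 L) = -8801 J.
W_total = -12756 − 8801 = -21557 J.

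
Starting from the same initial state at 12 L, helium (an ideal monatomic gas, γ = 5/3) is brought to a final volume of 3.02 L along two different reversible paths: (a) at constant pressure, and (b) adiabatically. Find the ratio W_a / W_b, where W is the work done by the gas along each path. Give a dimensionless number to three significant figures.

Path (a) isobaric: W = P₁(V₂ − V₁) → W_a/(P₁V₁) = -0.7483.
Path (b) adiabatic: W = P₁V₁(1 − (V₁/V₂)^(γ−1))/(γ−1) → W_b/(P₁V₁) = -2.263.
W_a / W_b = -0.7483 / -2.263 = 0.3307.

W_a / W_b ≈ 0.331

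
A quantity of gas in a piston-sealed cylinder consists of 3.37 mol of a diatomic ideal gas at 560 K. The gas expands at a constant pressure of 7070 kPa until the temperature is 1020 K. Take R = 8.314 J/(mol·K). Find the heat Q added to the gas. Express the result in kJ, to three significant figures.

Q ≈ 45.1 kJ

Isobaric: W = nRΔT = (3.37)(8.314)(460) = 12888 J.
ΔU = nCᵥΔT with Cᵥ = 5R/2: ΔU = (3.37)(20.79)(460) = 32221 J.
Q = ΔU + W = 32221 + 12888 = 45109 J.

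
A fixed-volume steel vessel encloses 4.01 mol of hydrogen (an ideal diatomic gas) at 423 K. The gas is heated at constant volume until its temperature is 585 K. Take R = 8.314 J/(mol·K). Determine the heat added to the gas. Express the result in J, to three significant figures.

Q ≈ 13500 J

Constant volume ⇒ W = 0, so Q = ΔU = nCᵥΔT with Cᵥ = 5R/2 = 20.79 J/(mol·K).
ΔU = (4.01)(20.79)(585 − 423) = 13502 J.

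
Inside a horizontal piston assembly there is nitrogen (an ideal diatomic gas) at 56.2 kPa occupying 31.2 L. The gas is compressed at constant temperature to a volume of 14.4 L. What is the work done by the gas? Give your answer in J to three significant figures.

W ≈ -1360 J

Isothermal: W = nRT ln(V₂/V₁) = P₁V₁ ln(V₂/V₁).
P₁V₁ = (56.2 kPa)(31.2 L) = 1753 J.
W = 1753 × ln(14.4/31.2) = 1753 × -0.7732
W_by_gas = -1356 J.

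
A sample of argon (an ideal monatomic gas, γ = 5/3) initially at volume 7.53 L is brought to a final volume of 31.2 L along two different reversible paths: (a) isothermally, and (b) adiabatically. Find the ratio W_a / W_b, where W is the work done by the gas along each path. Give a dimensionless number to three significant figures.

W_a / W_b ≈ 1.55

Path (a) isothermal: W = P₁V₁ ln(V₂/V₁) → W_a/(P₁V₁) = 1.422.
Path (b) adiabatic: W = P₁V₁(1 − (V₁/V₂)^(γ−1))/(γ−1) → W_b/(P₁V₁) = 0.9185.
W_a / W_b = 1.422 / 0.9185 = 1.548.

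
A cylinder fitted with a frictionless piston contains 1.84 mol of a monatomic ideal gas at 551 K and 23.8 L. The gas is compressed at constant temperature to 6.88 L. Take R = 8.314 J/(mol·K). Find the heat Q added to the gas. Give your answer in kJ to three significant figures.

Q ≈ -10.5 kJ

Isothermal ⇒ ΔU = 0, so Q = W = nRT ln(V₂/V₁).
Q = (1.84)(8.314)(551) ln(6.88/23.8) = 8429 × -1.241 = -10461 J.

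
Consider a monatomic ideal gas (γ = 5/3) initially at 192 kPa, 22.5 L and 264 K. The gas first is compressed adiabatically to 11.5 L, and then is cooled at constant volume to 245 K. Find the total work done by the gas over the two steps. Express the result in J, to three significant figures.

W_total ≈ -3660 J

Step 1 (adiabatic): W = (P₁V₁ − P₂V₂)/(γ−1) = (4320 − 6758)/0.667 = -3657 J.
Step 2 (isochoric): W = 0 (constant volume).
W_total = -3657 + 0 = -3657 J.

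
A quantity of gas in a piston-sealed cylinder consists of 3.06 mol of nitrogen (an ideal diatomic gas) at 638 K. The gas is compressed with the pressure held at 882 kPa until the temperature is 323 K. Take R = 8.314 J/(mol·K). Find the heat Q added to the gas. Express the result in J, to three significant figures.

Q ≈ -28000 J

Isobaric: W = nRΔT = (3.06)(8.314)(-315) = -8014 J.
ΔU = nCᵥΔT with Cᵥ = 5R/2: ΔU = (3.06)(20.79)(-315) = -20035 J.
Q = ΔU + W = -20035 − 8014 = -28049 J.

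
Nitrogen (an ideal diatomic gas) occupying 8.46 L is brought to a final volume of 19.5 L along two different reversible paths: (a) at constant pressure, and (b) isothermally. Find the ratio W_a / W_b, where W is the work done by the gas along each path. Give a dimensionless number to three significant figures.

Path (a) isobaric: W = P₁(V₂ − V₁) → W_a/(P₁V₁) = 1.305.
Path (b) isothermal: W = P₁V₁ ln(V₂/V₁) → W_b/(P₁V₁) = 0.8351.
W_a / W_b = 1.305 / 0.8351 = 1.563.

W_a / W_b ≈ 1.56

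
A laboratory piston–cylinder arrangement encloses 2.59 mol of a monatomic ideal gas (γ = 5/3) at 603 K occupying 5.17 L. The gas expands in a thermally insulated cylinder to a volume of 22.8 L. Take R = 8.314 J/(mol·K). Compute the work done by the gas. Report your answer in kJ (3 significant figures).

Adiabatic: TV^(γ−1) = const with γ = 5/3.
T₂ = T₁ (V₁/V₂)^(γ−1) = 603 × (5.17/22.8)^0.667 = 603 × 0.3719 = 224.2 K.
W_by = nCᵥ(T₁ − T₂) = (2.59)(12.47)(603 − 224.2) = 12234 J.

W ≈ 12.2 kJ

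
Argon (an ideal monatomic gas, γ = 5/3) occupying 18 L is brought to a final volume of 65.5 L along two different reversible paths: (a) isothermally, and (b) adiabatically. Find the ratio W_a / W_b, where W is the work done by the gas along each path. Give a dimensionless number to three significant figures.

Path (a) isothermal: W = P₁V₁ ln(V₂/V₁) → W_a/(P₁V₁) = 1.292.
Path (b) adiabatic: W = P₁V₁(1 − (V₁/V₂)^(γ−1))/(γ−1) → W_b/(P₁V₁) = 0.866.
W_a / W_b = 1.292 / 0.866 = 1.492.

W_a / W_b ≈ 1.49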